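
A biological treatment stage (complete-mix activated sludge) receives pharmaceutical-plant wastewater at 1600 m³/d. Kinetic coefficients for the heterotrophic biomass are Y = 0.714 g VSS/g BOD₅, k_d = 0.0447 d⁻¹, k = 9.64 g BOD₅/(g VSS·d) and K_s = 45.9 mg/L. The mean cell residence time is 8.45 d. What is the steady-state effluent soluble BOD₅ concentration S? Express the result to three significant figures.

S ≈ 1.11 mg/L

From the Monod/SRT balance for a CMAS, S = K_s·(1+k_d θ_c)/[θ_c·(Y k − k_d) − 1] = 45.9 × (1 + 0.0447 × 8.45) / [8.45 × (0.714 × 9.64 − 0.0447) − 1] = 63.24 / 56.78 = 1.114 mg/L.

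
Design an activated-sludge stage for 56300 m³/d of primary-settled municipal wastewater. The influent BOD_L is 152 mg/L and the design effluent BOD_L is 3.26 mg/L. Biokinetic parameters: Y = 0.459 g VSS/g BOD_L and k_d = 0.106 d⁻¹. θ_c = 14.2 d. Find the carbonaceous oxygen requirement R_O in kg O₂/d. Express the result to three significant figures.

Observed yield with endogenous decay: Y_obs = Y / (1 + k_d·θ_c) = 0.459 / (1 + 0.106 × 14.2) = 0.459 / 2.505 = 0.1832 g VSS/g BOD_L.
Substrate removed = Q·(S₀ − S) = 56300 m³/d × (152 − 3.26) g/m³ = 8.37×10^6 g/d = 8374 kg/d.
Biomass synthesised: P_X = Y_obs × 8374 = 1534 kg VSS/d.
R_O = Q·ΔS − 1.42 P_X = 8374 − 2179 = 6195 kg O₂/d.

R_O ≈ 6200 kg O₂/d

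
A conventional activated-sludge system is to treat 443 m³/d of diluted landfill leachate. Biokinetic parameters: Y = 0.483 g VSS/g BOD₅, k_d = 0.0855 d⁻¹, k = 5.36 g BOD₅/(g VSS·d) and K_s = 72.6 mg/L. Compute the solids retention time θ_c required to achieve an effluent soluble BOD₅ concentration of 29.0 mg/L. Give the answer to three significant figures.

θ_c ≈ 1.53 d

From 1/θ_c = Y·k·S/(K_s + S) − k_d: Y·k·S/(K_s+S) = 0.483 × 5.36 × 29.0 / (72.6 + 29.0) = 0.7390 d⁻¹.
1/θ_c = 0.7390 − 0.0855 = 0.6535 d⁻¹, so θ_c = 1.530 d.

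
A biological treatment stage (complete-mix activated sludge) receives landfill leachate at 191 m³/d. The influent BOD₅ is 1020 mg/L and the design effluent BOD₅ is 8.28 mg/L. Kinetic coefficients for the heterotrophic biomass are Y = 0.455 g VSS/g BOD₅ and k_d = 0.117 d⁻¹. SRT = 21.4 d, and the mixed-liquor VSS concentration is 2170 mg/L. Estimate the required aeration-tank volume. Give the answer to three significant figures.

Steady-state biomass mass balance: V·X·(1 + k_d·θ_c) = Y·Q·(S₀ − S)·θ_c, so V = 0.455 × 191 × (1020 − 8.28) × 21.4 / [2170 × (1 + 0.117 × 21.4)] = 1.88×10^6 / 7603 = 247.5 m³.

V ≈ 247 m³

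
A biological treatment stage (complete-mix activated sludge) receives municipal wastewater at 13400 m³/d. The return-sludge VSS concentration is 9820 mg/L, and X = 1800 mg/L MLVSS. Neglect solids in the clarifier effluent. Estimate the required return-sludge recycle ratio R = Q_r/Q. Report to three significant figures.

Mass balance around the secondary clarifier (neglecting effluent solids): R = X / (X_r − X) = 1800 / (9820 − 1800) = 0.2244.

R ≈ 0.224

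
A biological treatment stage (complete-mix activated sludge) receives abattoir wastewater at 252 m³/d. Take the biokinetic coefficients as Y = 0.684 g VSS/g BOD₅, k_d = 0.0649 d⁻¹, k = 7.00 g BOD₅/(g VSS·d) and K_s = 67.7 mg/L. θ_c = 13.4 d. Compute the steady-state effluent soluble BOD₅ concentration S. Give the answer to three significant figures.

From the Monod/SRT balance for a CMAS, S = K_s·(1+k_d θ_c)/[θ_c·(Y k − k_d) − 1] = 67.7 × (1 + 0.0649 × 13.4) / [13.4 × (0.684 × 7.00 − 0.0649) − 1] = 126.6 / 62.29 = 2.032 mg/L.

S ≈ 2.03 mg/L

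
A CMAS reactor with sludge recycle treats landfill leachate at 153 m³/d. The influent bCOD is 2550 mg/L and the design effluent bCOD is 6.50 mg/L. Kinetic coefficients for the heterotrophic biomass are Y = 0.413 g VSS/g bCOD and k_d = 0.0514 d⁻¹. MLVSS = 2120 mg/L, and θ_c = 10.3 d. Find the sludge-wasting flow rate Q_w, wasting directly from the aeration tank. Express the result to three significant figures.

Q_w ≈ 49.6 m³/d

From the SRT design equation V = Y Q (S₀−S) θ_c / [X (1 + k_d θ_c)] = 0.413 × 153 × (2550 − 6.50) × 10.3 / [2120 × (1 + 0.0514 × 10.3)] = 1.66×10^6 / 3242 = 510.6 m³.
For wasting at MLVSS concentration, Q_w = V/θ_c = 510.6/10.3 = 49.57 m³/d.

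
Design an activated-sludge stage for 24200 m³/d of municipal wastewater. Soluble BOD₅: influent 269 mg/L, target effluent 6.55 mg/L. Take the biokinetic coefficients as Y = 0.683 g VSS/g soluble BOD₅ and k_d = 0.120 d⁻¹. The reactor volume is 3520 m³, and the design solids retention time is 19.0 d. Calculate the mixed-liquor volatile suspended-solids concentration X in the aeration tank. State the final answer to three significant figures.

X ≈ 7140 mg/L

Solving the biomass balance for X: X = Y Q (S₀−S) θ_c / [V (1+k_d θ_c)] = 0.683 × 24200 × (269 − 6.55) × 19.0 / [3520 × (1 + 0.120 × 19.0)] = 7139 mg/L.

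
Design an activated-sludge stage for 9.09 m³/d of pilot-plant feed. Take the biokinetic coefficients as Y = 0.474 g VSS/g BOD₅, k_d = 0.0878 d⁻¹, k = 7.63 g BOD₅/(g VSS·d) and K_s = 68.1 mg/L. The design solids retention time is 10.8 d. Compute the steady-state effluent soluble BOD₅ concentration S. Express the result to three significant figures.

For a completely mixed reactor with recycle the Lawrence–McCarty relation gives S = K_s·(1 + k_d·θ_c) / [θ_c·(Y·k − k_d) − 1] = 68.1 × (1 + 0.0878 × 10.8) / [10.8 × (0.474 × 7.63 − 0.0878) − 1] = 132.7 / 37.11 = 3.575 mg/L.

S ≈ 3.58 mg/L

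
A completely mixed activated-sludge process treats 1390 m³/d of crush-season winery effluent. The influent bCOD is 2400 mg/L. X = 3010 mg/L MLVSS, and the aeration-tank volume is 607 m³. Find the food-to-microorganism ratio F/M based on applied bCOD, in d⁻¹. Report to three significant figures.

F/M = applied load / biomass = Q·S₀/(V·X) = 1390 × 2400 / (607.0 × 3010) = 1.826 d⁻¹.

F/M ≈ 1.83 d⁻¹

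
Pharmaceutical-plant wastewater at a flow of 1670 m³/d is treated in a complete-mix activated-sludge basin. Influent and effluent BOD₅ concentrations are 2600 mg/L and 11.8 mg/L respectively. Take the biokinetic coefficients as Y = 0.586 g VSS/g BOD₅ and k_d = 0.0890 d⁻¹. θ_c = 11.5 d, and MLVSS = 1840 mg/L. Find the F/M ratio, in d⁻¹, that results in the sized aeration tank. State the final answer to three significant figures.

Rearranging the biomass balance for a CMAS with decay, V = Y·Q·ΔS·θ_c / [X·(1+k_d θ_c)] = 0.586 × 1670 × (2600 − 11.8) × 11.5 / [1840 × (1 + 0.0890 × 11.5)] = 2.91×10^7 / 3723 = 7823 m³.
F/M = applied load / biomass = Q·S₀/(V·X) = 1670 × 2600 / (7823 × 1840) = 0.3016 d⁻¹.

F/M ≈ 0.302 d⁻¹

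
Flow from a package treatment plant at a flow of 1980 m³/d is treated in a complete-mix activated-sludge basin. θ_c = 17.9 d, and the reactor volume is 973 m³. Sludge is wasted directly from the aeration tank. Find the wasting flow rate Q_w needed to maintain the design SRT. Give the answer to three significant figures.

Q_w ≈ 54.4 m³/d

Wasting from the aeration tank: Q_w = V / θ_c = 973.0 / 17.9 = 54.36 m³/d.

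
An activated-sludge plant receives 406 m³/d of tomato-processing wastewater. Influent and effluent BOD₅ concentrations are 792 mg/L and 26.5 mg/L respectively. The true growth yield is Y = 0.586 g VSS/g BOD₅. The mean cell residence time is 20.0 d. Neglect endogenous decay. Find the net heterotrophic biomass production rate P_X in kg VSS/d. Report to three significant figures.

Since k_d ≈ 0, Y_obs = Y = 0.586 g VSS/g BOD₅.
Substrate removed = Q·(S₀ − S) = 406 m³/d × (792 − 26.5) g/m³ = 3.11×10^5 g/d = 310.8 kg/d.
P_X = Y_obs · Q(S₀ − S) = 0.5860 × 310.8 = 182.1 kg VSS/d.

P_X ≈ 182 kg VSS/d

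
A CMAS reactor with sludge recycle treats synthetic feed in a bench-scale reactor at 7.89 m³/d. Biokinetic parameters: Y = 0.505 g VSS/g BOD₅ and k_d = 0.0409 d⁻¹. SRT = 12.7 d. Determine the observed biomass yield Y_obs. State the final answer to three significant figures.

Y_obs = Y / (1 + k_d θ_c) = 0.505 / (1 + 0.0409 × 12.7) = 0.505 / 1.519 = 0.3324.

Y_obs ≈ 0.332 g VSS/g BOD₅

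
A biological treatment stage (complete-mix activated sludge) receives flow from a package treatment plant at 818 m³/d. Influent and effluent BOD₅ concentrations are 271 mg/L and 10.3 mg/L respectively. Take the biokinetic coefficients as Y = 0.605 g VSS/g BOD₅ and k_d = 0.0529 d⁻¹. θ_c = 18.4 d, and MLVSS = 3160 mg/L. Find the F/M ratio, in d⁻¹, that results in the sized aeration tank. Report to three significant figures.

F/M ≈ 0.184 d⁻¹

Rearranging the biomass balance for a CMAS with decay, V = Y·Q·ΔS·θ_c / [X·(1+k_d θ_c)] = 0.605 × 818 × (271 − 10.3) × 18.4 / [3160 × (1 + 0.0529 × 18.4)] = 2.37×10^6 / 6236 = 380.7 m³.
F/M = applied load / biomass = Q·S₀/(V·X) = 818 × 271 / (380.7 × 3160) = 0.1843 d⁻¹.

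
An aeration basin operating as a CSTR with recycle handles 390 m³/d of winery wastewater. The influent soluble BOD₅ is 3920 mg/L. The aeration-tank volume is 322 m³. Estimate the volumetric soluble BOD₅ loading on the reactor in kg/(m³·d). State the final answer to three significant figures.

L_v ≈ 4.75 kg soluble BOD₅/(m³·d)

Volumetric loading L_v = Q·S₀ / V = 390 × 3920 g/m³ / 322.0 m³ = 4748 g/(m³·d) = 4.748 kg soluble BOD₅/(m³·d).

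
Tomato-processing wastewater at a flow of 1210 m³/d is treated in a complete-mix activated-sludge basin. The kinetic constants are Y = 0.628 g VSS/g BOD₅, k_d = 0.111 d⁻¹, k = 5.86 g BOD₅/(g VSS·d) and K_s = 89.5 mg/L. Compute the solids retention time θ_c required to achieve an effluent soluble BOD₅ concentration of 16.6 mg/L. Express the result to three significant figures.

Specific growth rate at S = 16.6 mg/L: μ = YkS/(K_s+S) = 0.628·5.86·16.6/(89.5+16.6) = 0.5758 d⁻¹.
θ_c = 1/(μ − k_d) = 1/(0.5758 − 0.111) = 1/0.4648 = 2.152 d.

θ_c ≈ 2.15 d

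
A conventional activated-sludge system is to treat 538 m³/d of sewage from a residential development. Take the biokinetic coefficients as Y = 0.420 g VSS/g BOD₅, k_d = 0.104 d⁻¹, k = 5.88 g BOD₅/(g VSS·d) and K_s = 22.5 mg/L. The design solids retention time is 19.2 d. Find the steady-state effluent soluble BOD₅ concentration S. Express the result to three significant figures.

Effluent substrate depends only on kinetics and SRT: S = K_s(1 + k_d θ_c) / [θ_c(Yk − k_d) − 1] = 22.5 × (1 + 0.104 × 19.2) / [19.2 × (0.420 × 5.88 − 0.104) − 1] = 67.43 / 44.42 = 1.518 mg/L.

S ≈ 1.52 mg/L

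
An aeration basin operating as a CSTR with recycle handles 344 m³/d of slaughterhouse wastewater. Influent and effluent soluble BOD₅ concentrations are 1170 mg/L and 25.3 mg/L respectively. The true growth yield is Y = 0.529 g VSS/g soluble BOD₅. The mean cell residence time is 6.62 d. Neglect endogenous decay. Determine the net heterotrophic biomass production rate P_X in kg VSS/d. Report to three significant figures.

Since k_d ≈ 0, Y_obs = Y = 0.529 g VSS/g soluble BOD₅.
Q·(S₀ − S) = 344 × (1170 − 25.3) × 10⁻³ = 393.8 kg/d removed.
So the net sludge growth is P_X = 0.5290 × 393.8 = 208.3 kg VSS/d.

P_X ≈ 208 kg VSS/d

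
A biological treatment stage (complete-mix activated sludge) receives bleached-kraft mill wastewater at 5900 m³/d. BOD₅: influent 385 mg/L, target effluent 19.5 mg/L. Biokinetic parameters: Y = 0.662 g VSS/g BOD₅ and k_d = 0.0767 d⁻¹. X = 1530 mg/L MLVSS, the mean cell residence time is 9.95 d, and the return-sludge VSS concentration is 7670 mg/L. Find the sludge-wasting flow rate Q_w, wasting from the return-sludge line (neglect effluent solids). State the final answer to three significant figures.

Rearranging the biomass balance for a CMAS with decay, V = Y·Q·ΔS·θ_c / [X·(1+k_d θ_c)] = 0.662 × 5900 × (385 − 19.5) × 9.95 / [1530 × (1 + 0.0767 × 9.95)] = 1.42×10^7 / 2698 = 5265 m³.
θ_c = V·X/(Q_w·X_r) when wasting from the recycle, so Q_w = V·X/(θ_c·X_r) = 5265 × 1530 / (9.95 × 7670) = 105.6 m³/d.

Q_w ≈ 106 m³/d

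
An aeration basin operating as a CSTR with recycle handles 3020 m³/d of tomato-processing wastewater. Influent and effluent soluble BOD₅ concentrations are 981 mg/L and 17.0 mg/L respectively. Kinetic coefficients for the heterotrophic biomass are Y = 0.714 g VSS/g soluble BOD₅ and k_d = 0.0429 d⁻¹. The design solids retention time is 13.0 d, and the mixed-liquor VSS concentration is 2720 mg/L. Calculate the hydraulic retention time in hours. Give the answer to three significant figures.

τ ≈ 50.7 h

Rearranging the biomass balance for a CMAS with decay, V = Y·Q·ΔS·θ_c / [X·(1+k_d θ_c)] = 0.714 × 3020 × (981 − 17.0) × 13.0 / [2720 × (1 + 0.0429 × 13.0)] = 2.7×10^7 / 4237 = 6378 m³.
τ = V/Q = 6378/3020 = 2.112 d, or 50.68 h.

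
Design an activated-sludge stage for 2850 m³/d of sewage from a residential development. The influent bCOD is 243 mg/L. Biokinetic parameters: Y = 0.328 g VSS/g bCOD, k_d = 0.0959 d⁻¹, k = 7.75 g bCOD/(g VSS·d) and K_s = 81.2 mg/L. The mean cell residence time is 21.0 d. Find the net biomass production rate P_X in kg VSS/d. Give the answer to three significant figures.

P_X ≈ 73.9 kg VSS/d

Effluent substrate depends only on kinetics and SRT: S = K_s(1 + k_d θ_c) / [θ_c(Yk − k_d) − 1] = 81.2 × (1 + 0.0959 × 21.0) / [21.0 × (0.328 × 7.75 − 0.0959) − 1] = 244.7 / 50.37 = 4.859 mg/L.
Correct the yield for decay: Y_obs = Y/(1 + k_d θ_c) = 0.328 / (1 + 0.0959 × 21.0) = 0.328 / 3.014 = 0.1088.
Mass of bCOD removed per day: Q(S₀ − S) = 2850 × 238.1 g/m³ = 678.7 kg/d.
Biomass produced: P_X = Y_obs·Q·ΔS = 0.1088 × 678.7 ≈ 73.86 kg VSS/d.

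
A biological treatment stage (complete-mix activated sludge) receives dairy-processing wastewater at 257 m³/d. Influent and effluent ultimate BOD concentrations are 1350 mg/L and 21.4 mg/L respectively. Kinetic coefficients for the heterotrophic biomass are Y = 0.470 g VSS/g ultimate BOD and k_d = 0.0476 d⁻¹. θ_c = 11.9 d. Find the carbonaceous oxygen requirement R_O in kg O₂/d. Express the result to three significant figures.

Correct the yield for decay: Y_obs = Y/(1 + k_d θ_c) = 0.470 / (1 + 0.0476 × 11.9) = 0.470 / 1.566 = 0.3000.
Substrate removed = Q·(S₀ − S) = 257 m³/d × (1350 − 21.4) g/m³ = 3.41×10^5 g/d = 341.5 kg/d.
Net sludge production P_X = 0.3000 × 341.5 = 102.4 kg VSS/d.
R_O = Q·ΔS − 1.42 P_X = 341.5 − 145.5 = 196.0 kg O₂/d.

R_O ≈ 196 kg O₂/d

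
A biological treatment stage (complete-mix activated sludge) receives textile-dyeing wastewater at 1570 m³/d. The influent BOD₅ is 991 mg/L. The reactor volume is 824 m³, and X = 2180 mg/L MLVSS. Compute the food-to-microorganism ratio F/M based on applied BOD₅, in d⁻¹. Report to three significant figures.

F/M ≈ 0.866 d⁻¹

Food-to-microorganism ratio F/M = Q S₀ / (V X) = 1570 × 991 / (824.0 × 2180) = 0.8661 d⁻¹.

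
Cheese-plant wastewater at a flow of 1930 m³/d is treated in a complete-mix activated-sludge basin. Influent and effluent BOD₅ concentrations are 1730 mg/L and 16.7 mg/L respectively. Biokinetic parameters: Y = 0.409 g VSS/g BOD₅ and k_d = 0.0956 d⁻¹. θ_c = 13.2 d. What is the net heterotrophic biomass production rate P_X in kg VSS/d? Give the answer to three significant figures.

The observed yield is Y_obs = Y/(1 + k_d·θ_c) = 0.409 / (1 + 0.0956 × 13.2) = 0.409 / 2.262 = 0.1808 g VSS per g BOD₅ removed.
Substrate removed = Q·(S₀ − S) = 1930 m³/d × (1730 − 16.7) g/m³ = 3.31×10^6 g/d = 3307 kg/d.
P_X = Y_obs · Q(S₀ − S) = 0.1808 × 3307 = 597.9 kg VSS/d.

P_X ≈ 598 kg VSS/d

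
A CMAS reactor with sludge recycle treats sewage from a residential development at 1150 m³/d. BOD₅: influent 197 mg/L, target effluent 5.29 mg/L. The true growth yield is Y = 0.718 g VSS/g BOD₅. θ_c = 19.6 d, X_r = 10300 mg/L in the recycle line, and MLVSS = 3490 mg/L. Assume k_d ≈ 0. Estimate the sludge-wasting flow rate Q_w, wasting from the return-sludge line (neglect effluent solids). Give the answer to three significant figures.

With k_d = 0 the design equation reduces to V = Y Q (S₀−S) θ_c / X = 0.718 × 1150 × (197 − 5.29) × 19.6 / 3490 = 889.0 m³.
Q_w = (V·X)/(θ_c X_r) = 889.0 × 3490 / (19.6 × 10300) = 15.37 m³/d.

Q_w ≈ 15.4 m³/d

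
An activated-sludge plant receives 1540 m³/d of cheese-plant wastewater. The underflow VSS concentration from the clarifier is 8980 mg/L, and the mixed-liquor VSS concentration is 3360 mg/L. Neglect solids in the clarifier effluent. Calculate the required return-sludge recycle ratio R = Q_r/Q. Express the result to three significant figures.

Mass balance around the secondary clarifier (neglecting effluent solids): R = X / (X_r − X) = 3360 / (8980 − 3360) = 0.5979.

R ≈ 0.598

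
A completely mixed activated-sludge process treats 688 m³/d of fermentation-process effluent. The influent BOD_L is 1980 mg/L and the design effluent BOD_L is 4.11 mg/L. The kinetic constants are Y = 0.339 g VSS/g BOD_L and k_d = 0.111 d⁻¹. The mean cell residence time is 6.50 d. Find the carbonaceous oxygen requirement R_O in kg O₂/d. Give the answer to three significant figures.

R_O ≈ 979 kg O₂/d

Observed yield with endogenous decay: Y_obs = Y / (1 + k_d·θ_c) = 0.339 / (1 + 0.111 × 6.50) = 0.339 / 1.722 = 0.1969 g VSS/g BOD_L.
ΔS = 1980 − 4.11 = 1976 mg/L, so the substrate removal rate is 688 × 1976/1000 = 1359 kg BOD_L/d.
Net sludge production P_X = 0.1969 × 1359 = 267.7 kg VSS/d.
Carbonaceous O₂ demand = substrate oxidised − cell-mass equivalent = 1359 − 1.42 × 267.7 = 979.3 kg O₂/d.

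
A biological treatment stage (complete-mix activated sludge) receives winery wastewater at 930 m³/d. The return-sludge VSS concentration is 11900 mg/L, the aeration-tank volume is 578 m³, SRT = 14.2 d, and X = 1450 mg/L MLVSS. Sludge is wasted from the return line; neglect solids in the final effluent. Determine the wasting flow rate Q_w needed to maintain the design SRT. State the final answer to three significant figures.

Q_w ≈ 4.96 m³/d

θ_c = V·X/(Q_w·X_r) when wasting from the recycle, so Q_w = V·X/(θ_c·X_r) = 578.0 × 1450 / (14.2 × 11900) = 4.960 m³/d.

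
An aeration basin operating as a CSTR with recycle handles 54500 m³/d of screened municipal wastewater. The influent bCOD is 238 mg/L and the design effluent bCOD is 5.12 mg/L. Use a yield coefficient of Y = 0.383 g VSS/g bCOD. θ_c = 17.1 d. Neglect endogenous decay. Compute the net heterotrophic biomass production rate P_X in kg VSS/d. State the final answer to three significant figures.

P_X ≈ 4860 kg VSS/d

With endogenous decay neglected, the observed yield equals the true yield: Y_obs = Y = 0.383 g VSS/g bCOD.
Substrate removed = Q·(S₀ − S) = 54500 m³/d × (238 − 5.12) g/m³ = 1.27×10^7 g/d = 12692 kg/d.
Biomass produced: P_X = Y_obs·Q·ΔS = 0.3830 × 12692 ≈ 4861 kg VSS/d.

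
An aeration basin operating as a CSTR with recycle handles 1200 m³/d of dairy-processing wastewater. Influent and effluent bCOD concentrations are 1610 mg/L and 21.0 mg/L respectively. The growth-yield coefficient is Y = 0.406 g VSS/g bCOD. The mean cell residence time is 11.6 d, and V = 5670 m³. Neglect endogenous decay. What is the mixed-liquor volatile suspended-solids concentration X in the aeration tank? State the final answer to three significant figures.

From V·X = Y·Q·(S₀ − S)·θ_c (decay neglected): X = 0.406 × 1200 × (1610 − 21.0) × 11.6 / 5670 = 1584 mg/L.

X ≈ 1580 mg/L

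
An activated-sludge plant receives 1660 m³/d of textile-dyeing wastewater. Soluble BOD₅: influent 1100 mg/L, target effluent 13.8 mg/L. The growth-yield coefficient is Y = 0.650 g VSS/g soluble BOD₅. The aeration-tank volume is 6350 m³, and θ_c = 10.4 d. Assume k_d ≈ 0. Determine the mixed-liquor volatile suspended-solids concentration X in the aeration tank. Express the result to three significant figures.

Without decay, X = Y Q (S₀−S) θ_c / V = 0.650 × 1660 × (1100 − 13.8) × 10.4 / 6350 = 1920 mg/L.

X ≈ 1920 mg/L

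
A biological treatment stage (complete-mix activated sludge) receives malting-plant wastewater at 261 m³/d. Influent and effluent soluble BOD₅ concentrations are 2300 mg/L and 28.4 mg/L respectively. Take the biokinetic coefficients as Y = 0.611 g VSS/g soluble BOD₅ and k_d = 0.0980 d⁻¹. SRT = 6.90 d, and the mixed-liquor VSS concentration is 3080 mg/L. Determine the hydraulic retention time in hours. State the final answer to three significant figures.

From the SRT design equation V = Y Q (S₀−S) θ_c / [X (1 + k_d θ_c)] = 0.611 × 261 × (2300 − 28.4) × 6.90 / [3080 × (1 + 0.0980 × 6.90)] = 2.5×10^6 / 5163 = 484.2 m³.
τ = V/Q = 484.2/261 = 1.855 d, or 44.52 h.

τ ≈ 44.5 h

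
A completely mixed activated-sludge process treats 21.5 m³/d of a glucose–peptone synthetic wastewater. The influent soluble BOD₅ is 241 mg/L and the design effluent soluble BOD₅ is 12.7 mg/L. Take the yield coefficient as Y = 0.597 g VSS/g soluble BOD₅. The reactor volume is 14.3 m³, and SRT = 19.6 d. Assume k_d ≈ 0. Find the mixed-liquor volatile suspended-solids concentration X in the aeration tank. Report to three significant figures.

Without decay, X = Y Q (S₀−S) θ_c / V = 0.597 × 21.5 × (241 − 12.7) × 19.6 / 14.3 = 4016 mg/L.

X ≈ 4020 mg/L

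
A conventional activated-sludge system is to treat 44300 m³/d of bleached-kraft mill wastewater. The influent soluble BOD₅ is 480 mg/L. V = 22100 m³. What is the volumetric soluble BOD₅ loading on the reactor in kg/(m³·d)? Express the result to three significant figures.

L_v ≈ 0.962 kg soluble BOD₅/(m³·d)

Applied soluble BOD₅ load per unit volume = Q·S₀/V = (44300 × 480/1000)/22100 = 0.9622 kg soluble BOD₅·m⁻³·d⁻¹.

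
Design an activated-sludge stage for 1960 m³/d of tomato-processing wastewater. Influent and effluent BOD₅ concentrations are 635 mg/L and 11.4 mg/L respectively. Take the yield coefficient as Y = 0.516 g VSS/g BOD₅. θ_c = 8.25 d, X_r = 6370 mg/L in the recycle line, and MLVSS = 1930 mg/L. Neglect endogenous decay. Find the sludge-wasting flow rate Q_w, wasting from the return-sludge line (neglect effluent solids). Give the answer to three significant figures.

Q_w ≈ 99.0 m³/d

V·X = Y·Q·ΔS·θ_c gives V = 0.516 × 1960 × (635 − 11.4) × 8.25 / 1930 = 2696 m³.
Wasting from the return line (neglecting effluent solids): Q_w = V·X / (θ_c·X_r) = 2696 × 1930 / (8.25 × 6370) = 99.01 m³/d.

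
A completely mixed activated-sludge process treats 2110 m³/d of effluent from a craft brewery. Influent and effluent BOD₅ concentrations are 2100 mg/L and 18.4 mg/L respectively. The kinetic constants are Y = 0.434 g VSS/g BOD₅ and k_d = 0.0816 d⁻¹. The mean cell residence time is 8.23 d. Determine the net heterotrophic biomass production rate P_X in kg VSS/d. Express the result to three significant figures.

P_X ≈ 1140 kg VSS/d

Y_obs = Y / (1 + k_d θ_c) = 0.434 / (1 + 0.0816 × 8.23) = 0.434 / 1.672 = 0.2596.
Substrate removed = Q·(S₀ − S) = 2110 m³/d × (2100 − 18.4) g/m³ = 4.39×10^6 g/d = 4392 kg/d.
P_X = Y_obs · Q(S₀ − S) = 0.2596 × 4392 = 1140 kg VSS/d.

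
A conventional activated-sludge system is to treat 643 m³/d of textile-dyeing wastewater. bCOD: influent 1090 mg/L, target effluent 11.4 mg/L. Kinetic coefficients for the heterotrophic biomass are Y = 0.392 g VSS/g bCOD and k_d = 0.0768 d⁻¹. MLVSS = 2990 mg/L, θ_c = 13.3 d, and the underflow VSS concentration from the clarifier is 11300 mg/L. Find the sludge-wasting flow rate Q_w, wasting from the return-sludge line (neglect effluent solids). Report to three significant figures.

Rearranging the biomass balance for a CMAS with decay, V = Y·Q·ΔS·θ_c / [X·(1+k_d θ_c)] = 0.392 × 643 × (1090 − 11.4) × 13.3 / [2990 × (1 + 0.0768 × 13.3)] = 3.62×10^6 / 6044 = 598.2 m³.
θ_c = V·X/(Q_w·X_r) when wasting from the recycle, so Q_w = V·X/(θ_c·X_r) = 598.2 × 2990 / (13.3 × 11300) = 11.90 m³/d.

Q_w ≈ 11.9 m³/d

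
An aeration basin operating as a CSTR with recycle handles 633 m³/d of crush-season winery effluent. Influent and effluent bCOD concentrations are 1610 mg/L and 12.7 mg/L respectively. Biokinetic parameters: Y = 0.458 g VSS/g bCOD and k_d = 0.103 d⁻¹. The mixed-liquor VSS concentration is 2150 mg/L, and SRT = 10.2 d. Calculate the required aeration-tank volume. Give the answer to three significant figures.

V ≈ 1070 m³

Rearranging the biomass balance for a CMAS with decay, V = Y·Q·ΔS·θ_c / [X·(1+k_d θ_c)] = 0.458 × 633 × (1610 − 12.7) × 10.2 / [2150 × (1 + 0.103 × 10.2)] = 4.72×10^6 / 4409 = 1071 m³.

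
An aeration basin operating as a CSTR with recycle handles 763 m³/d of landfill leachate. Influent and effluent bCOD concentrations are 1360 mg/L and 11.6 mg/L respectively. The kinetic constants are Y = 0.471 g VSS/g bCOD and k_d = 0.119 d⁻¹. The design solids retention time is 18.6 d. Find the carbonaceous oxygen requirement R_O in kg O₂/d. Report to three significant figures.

R_O ≈ 815 kg O₂/d

The observed yield is Y_obs = Y/(1 + k_d·θ_c) = 0.471 / (1 + 0.119 × 18.6) = 0.471 / 3.213 = 0.1466 g VSS per g bCOD removed.
Substrate removed = Q·(S₀ − S) = 763 m³/d × (1360 − 11.6) g/m³ = 1.03×10^6 g/d = 1029 kg/d.
Net sludge production P_X = 0.1466 × 1029 = 150.8 kg VSS/d.
R_O = Q·(S₀ − S) − 1.42·P_X = 1029 − 1.42 × 150.8 = 814.7 kg O₂/d.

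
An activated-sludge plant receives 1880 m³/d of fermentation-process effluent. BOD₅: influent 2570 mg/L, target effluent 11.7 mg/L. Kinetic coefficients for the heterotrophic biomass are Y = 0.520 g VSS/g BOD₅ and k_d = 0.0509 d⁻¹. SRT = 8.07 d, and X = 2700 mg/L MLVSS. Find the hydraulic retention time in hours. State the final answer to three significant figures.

τ ≈ 67.6 h

From the SRT design equation V = Y Q (S₀−S) θ_c / [X (1 + k_d θ_c)] = 0.520 × 1880 × (2570 − 11.7) × 8.07 / [2700 × (1 + 0.0509 × 8.07)] = 2.02×10^7 / 3809 = 5299 m³.
HRT = V/Q = 5299 m³ / 1880 m³·d⁻¹ = 2.818 d × 24 = 67.64 h.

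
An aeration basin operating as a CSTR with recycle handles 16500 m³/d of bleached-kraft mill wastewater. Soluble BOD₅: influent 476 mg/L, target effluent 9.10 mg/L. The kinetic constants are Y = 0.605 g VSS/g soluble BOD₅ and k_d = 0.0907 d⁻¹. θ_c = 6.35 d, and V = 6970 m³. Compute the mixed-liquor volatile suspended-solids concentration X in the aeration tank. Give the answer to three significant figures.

X ≈ 2690 mg/L

From V·X·(1 + k_d·θ_c) = Y·Q·(S₀ − S)·θ_c: X = 0.605 × 16500 × (476 − 9.10) × 6.35 / [6970 × (1 + 0.0907 × 6.35)] = 2694 mg/L.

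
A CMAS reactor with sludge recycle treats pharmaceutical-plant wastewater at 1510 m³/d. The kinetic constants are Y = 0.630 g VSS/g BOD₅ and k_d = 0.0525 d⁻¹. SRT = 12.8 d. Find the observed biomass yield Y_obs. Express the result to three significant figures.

Y_obs ≈ 0.377 g VSS/g BOD₅

Correct the yield for decay: Y_obs = Y/(1 + k_d θ_c) = 0.630 / (1 + 0.0525 × 12.8) = 0.630 / 1.672 = 0.3768.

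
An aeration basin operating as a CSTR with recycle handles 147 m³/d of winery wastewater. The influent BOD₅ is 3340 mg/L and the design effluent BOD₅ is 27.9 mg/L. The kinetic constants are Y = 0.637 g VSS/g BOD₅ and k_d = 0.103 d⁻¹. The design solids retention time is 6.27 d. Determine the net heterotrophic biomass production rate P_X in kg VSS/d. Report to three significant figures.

P_X ≈ 188 kg VSS/d

Y_obs = Y / (1 + k_d θ_c) = 0.637 / (1 + 0.103 × 6.27) = 0.637 / 1.646 = 0.3870.
Q·(S₀ − S) = 147 × (3340 − 27.9) × 10⁻³ = 486.9 kg/d removed.
P_X = Y_obs · Q(S₀ − S) = 0.3870 × 486.9 = 188.4 kg VSS/d.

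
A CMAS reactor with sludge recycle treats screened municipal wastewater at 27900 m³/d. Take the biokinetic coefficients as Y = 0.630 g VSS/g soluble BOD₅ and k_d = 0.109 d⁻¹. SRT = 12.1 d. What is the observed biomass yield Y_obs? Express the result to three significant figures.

Y_obs ≈ 0.272 g VSS/g soluble BOD₅

Correct the yield for decay: Y_obs = Y/(1 + k_d θ_c) = 0.630 / (1 + 0.109 × 12.1) = 0.630 / 2.319 = 0.2717.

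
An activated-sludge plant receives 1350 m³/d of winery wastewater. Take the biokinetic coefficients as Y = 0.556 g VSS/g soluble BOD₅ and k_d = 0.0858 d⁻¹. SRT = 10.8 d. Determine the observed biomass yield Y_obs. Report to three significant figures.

Y_obs ≈ 0.289 g VSS/g soluble BOD₅

Y_obs = Y / (1 + k_d θ_c) = 0.556 / (1 + 0.0858 × 10.8) = 0.556 / 1.927 = 0.2886.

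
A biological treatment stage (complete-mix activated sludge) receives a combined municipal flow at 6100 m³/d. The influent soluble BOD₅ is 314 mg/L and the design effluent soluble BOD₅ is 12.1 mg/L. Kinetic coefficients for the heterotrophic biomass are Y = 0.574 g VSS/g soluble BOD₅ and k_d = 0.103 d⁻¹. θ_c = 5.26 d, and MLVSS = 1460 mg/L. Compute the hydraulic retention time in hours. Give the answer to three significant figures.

τ ≈ 9.72 h

Steady-state biomass mass balance: V·X·(1 + k_d·θ_c) = Y·Q·(S₀ − S)·θ_c, so V = 0.574 × 6100 × (314 − 12.1) × 5.26 / [1460 × (1 + 0.103 × 5.26)] = 5.56×10^6 / 2251 = 2470 m³.
HRT = V/Q = 2470 m³ / 6100 m³·d⁻¹ = 0.4049 d × 24 = 9.718 h.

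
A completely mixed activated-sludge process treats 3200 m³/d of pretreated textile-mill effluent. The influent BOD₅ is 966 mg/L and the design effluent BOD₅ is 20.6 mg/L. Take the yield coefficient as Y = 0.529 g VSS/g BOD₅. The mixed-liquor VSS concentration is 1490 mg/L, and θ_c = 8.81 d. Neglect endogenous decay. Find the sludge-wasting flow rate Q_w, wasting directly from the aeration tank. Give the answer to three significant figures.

With k_d = 0 the design equation reduces to V = Y Q (S₀−S) θ_c / X = 0.529 × 3200 × (966 − 20.6) × 8.81 / 1490 = 9463 m³.
Wasting from the aeration tank: Q_w = V / θ_c = 9463 / 8.81 = 1074 m³/d.

Q_w ≈ 1070 m³/d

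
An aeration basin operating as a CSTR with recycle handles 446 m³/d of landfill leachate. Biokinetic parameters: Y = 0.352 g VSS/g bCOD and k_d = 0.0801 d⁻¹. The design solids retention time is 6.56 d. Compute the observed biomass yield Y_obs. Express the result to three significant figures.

Y_obs ≈ 0.231 g VSS/g bCOD

The observed yield is Y_obs = Y/(1 + k_d·θ_c) = 0.352 / (1 + 0.0801 × 6.56) = 0.352 / 1.525 = 0.2308 g VSS per g bCOD removed.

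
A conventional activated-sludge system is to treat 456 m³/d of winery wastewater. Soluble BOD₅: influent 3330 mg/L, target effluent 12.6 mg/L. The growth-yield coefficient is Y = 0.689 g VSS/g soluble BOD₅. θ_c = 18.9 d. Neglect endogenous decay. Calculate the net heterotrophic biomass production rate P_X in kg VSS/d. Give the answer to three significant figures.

With endogenous decay neglected, the observed yield equals the true yield: Y_obs = Y = 0.689 g VSS/g soluble BOD₅.
ΔS = 3330 − 12.6 = 3317 mg/L, so the substrate removal rate is 456 × 3317/1000 = 1513 kg soluble BOD₅/d.
So the net sludge growth is P_X = 0.6890 × 1513 = 1042 kg VSS/d.

P_X ≈ 1040 kg VSS/d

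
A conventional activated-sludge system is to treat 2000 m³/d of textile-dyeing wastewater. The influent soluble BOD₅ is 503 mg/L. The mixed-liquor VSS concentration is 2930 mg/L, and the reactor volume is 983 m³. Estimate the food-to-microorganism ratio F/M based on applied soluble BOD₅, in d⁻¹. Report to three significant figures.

F/M = Q·S₀ / (V·X) = 2000 × 503 / (983.0 × 2930) = 0.3493 g soluble BOD₅·(g VSS·d)⁻¹.

F/M ≈ 0.349 d⁻¹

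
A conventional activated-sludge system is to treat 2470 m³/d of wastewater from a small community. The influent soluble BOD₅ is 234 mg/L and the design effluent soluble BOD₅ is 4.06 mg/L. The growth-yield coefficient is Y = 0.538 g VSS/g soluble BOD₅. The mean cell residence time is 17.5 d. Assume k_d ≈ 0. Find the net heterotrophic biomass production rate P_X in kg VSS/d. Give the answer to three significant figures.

P_X ≈ 306 kg VSS/d

With endogenous decay neglected, the observed yield equals the true yield: Y_obs = Y = 0.538 g VSS/g soluble BOD₅.
ΔS = 234 − 4.06 = 229.9 mg/L, so the substrate removal rate is 2470 × 229.9/1000 = 568.0 kg soluble BOD₅/d.
P_X = Y_obs · Q(S₀ − S) = 0.5380 × 568.0 = 305.6 kg VSS/d.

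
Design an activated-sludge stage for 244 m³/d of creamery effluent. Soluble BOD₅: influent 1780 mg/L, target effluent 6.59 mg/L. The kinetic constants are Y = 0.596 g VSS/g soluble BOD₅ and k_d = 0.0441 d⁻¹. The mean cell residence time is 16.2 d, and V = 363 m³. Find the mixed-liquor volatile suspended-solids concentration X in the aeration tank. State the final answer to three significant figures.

X = Y·Q·ΔS·θ_c / [V·(1 + k_d θ_c)] = 0.596 × 244 × (1780 − 6.59) × 16.2 / [363 × (1 + 0.0441 × 16.2)] = 6713 mg/L.

X ≈ 6710 mg/L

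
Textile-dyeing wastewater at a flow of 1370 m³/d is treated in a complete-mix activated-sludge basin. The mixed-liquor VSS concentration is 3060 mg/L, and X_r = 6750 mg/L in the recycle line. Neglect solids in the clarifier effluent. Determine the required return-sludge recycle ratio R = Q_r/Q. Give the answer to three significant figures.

R = Q_r/Q = X/(X_r − X) = 3060 / (6750 − 3060) = 0.8293.

R ≈ 0.829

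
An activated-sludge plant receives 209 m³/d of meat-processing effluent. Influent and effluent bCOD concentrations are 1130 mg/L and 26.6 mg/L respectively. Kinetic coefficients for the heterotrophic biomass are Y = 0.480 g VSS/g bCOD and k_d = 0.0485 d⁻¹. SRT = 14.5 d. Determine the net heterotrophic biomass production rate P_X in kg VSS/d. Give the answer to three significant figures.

Correct the yield for decay: Y_obs = Y/(1 + k_d θ_c) = 0.480 / (1 + 0.0485 × 14.5) = 0.480 / 1.703 = 0.2818.
Q·(S₀ − S) = 209 × (1130 − 26.6) × 10⁻³ = 230.6 kg/d removed.
P_X = Y_obs · Q(S₀ − S) = 0.2818 × 230.6 = 64.99 kg VSS/d.

P_X ≈ 65.0 kg VSS/d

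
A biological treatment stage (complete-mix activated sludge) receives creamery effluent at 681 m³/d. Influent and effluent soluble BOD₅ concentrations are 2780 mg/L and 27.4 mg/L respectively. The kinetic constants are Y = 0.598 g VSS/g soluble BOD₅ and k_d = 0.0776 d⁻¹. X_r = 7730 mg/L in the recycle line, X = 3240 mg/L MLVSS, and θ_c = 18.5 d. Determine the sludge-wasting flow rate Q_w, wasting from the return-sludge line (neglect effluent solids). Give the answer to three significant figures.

Q_w ≈ 59.5 m³/d

Steady-state biomass mass balance: V·X·(1 + k_d·θ_c) = Y·Q·(S₀ − S)·θ_c, so V = 0.598 × 681 × (2780 − 27.4) × 18.5 / [3240 × (1 + 0.0776 × 18.5)] = 2.07×10^7 / 7891 = 2628 m³.
Q_w = (V·X)/(θ_c X_r) = 2628 × 3240 / (18.5 × 7730) = 59.54 m³/d.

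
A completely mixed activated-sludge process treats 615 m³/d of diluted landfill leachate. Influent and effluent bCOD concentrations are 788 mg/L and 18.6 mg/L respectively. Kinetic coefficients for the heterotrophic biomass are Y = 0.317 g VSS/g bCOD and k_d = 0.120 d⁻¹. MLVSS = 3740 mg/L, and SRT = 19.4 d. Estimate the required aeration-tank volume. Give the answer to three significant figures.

Steady-state biomass mass balance: V·X·(1 + k_d·θ_c) = Y·Q·(S₀ − S)·θ_c, so V = 0.317 × 615 × (788 − 18.6) × 19.4 / [3740 × (1 + 0.120 × 19.4)] = 2.91×10^6 / 12447 = 233.8 m³.

V ≈ 234 m³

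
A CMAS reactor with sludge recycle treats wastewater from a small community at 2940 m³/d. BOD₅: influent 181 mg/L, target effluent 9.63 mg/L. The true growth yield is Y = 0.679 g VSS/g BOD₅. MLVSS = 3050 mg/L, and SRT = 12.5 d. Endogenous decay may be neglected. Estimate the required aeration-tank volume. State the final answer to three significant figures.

With k_d = 0 the design equation reduces to V = Y Q (S₀−S) θ_c / X = 0.679 × 2940 × (181 − 9.63) × 12.5 / 3050 = 1402 m³.

V ≈ 1400 m³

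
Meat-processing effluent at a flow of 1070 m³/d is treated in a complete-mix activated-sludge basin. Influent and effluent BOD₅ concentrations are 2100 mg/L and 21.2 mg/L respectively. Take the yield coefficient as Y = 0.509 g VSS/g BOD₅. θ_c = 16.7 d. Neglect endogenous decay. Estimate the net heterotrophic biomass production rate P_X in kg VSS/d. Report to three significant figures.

P_X ≈ 1130 kg VSS/d

With endogenous decay neglected, the observed yield equals the true yield: Y_obs = Y = 0.509 g VSS/g BOD₅.
Mass of BOD₅ removed per day: Q(S₀ − S) = 1070 × 2079 g/m³ = 2224 kg/d.
P_X = Y_obs · Q(S₀ − S) = 0.5090 × 2224 = 1132 kg VSS/d.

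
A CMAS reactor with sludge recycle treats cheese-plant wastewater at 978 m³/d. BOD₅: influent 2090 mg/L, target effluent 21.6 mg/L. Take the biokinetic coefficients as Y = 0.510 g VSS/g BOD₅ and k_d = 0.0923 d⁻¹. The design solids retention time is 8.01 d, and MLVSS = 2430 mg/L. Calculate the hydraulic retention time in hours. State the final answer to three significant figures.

τ ≈ 48.0 h

Rearranging the biomass balance for a CMAS with decay, V = Y·Q·ΔS·θ_c / [X·(1+k_d θ_c)] = 0.510 × 978 × (2090 − 21.6) × 8.01 / [2430 × (1 + 0.0923 × 8.01)] = 8.26×10^6 / 4227 = 1955 m³.
HRT = V/Q = 1955 m³ / 978 m³·d⁻¹ = 1.999 d × 24 = 47.98 h.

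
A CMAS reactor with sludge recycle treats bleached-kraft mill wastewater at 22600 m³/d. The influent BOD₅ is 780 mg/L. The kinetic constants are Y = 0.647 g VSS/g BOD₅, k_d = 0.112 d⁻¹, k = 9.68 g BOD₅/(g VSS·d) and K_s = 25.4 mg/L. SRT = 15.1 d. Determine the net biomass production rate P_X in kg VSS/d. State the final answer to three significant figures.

From the Monod/SRT balance for a CMAS, S = K_s·(1+k_d θ_c)/[θ_c·(Y k − k_d) − 1] = 25.4 × (1 + 0.112 × 15.1) / [15.1 × (0.647 × 9.68 − 0.112) − 1] = 68.36 / 91.88 = 0.7440 mg/L.
Y_obs = Y / (1 + k_d θ_c) = 0.647 / (1 + 0.112 × 15.1) = 0.647 / 2.691 = 0.2404.
Substrate removed = Q·(S₀ − S) = 22600 m³/d × (780 − 0.744) g/m³ = 1.76×10^7 g/d = 17611 kg/d.
So the net sludge growth is P_X = 0.2404 × 17611 = 4234 kg VSS/d.

P_X ≈ 4230 kg VSS/d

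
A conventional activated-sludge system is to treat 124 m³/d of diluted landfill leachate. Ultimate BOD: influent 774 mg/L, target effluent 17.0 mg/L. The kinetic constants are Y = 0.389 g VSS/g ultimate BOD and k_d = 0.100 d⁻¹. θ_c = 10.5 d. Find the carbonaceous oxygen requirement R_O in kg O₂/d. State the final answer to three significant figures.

R_O ≈ 68.6 kg O₂/d

Observed yield with endogenous decay: Y_obs = Y / (1 + k_d·θ_c) = 0.389 / (1 + 0.100 × 10.5) = 0.389 / 2.050 = 0.1898 g VSS/g ultimate BOD.
Mass of ultimate BOD removed per day: Q(S₀ − S) = 124 × 757.0 g/m³ = 93.87 kg/d.
P_X = Y_obs·Q·(S₀ − S) = 0.1898 × 93.87 = 17.81 kg VSS/d.
R_O = Q·ΔS − 1.42 P_X = 93.87 − 25.29 = 68.57 kg O₂/d.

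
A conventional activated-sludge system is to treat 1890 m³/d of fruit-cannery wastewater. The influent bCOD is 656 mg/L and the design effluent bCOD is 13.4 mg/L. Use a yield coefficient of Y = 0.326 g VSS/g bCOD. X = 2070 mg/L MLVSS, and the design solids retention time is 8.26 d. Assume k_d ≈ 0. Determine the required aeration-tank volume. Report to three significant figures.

V·X = Y·Q·ΔS·θ_c gives V = 0.326 × 1890 × (656 − 13.4) × 8.26 / 2070 = 1580 m³.

V ≈ 1580 m³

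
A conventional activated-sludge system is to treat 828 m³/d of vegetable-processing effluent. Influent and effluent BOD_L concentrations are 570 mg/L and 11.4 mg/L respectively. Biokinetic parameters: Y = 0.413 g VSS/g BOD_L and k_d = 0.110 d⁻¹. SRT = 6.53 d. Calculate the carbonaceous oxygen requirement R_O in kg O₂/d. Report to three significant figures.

R_O ≈ 305 kg O₂/d

The observed yield is Y_obs = Y/(1 + k_d·θ_c) = 0.413 / (1 + 0.110 × 6.53) = 0.413 / 1.718 = 0.2404 g VSS per g BOD_L removed.
Substrate removed = Q·(S₀ − S) = 828 m³/d × (570 − 11.4) g/m³ = 4.63×10^5 g/d = 462.5 kg/d.
Net sludge production P_X = 0.2404 × 462.5 = 111.2 kg VSS/d.
Carbonaceous O₂ demand = substrate oxidised − cell-mass equivalent = 462.5 − 1.42 × 111.2 = 304.7 kg O₂/d.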